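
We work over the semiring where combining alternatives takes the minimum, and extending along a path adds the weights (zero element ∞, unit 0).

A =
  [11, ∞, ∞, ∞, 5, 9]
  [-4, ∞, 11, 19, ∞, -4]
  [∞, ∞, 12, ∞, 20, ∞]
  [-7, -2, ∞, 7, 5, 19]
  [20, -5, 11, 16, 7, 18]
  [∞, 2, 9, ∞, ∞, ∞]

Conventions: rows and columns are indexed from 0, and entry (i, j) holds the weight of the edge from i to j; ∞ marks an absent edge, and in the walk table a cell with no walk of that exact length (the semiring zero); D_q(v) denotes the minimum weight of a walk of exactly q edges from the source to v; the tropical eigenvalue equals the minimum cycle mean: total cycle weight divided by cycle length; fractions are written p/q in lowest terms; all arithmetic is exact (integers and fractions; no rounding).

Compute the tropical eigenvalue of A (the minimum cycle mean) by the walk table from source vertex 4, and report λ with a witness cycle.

q=0: [∞, ∞, ∞, ∞, 0, ∞]
q=1: [20, -5, 11, 16, 7, 18]
q=2: [-9, 2, 6, 14, 14, -9]
q=3: [-2, -7, 0, 21, -4, -2]
q=4: [-11, -9, 4, 12, 3, -11]
q=5: [-13, -9, -2, 10, -6, -13]
q=6: [-13, -11, -4, 10, -8, -13]
Optimal cycle mean attained by: cycle 0->4->1->0, total 5 + (-5) + (-4), length 3.
Answer: λ = -4/3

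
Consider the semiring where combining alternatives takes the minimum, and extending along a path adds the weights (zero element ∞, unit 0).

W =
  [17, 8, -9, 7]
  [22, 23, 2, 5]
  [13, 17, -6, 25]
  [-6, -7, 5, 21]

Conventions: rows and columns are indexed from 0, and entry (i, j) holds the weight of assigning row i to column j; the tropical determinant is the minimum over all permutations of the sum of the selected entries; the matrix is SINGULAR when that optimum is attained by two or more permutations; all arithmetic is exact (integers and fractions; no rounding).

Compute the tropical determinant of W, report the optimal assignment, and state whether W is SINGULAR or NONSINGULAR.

σ = (0, 1, 2, 3): 17 + 23 + (-6) + 21 = 55
σ = (0, 1, 3, 2): 17 + 23 + 25 + 5 = 70
σ = (0, 2, 1, 3): 17 + 2 + 17 + 21 = 57
σ = (0, 2, 3, 1): 17 + 2 + 25 + (-7) = 37
σ = (0, 3, 1, 2): 17 + 5 + 17 + 5 = 44
σ = (0, 3, 2, 1): 17 + 5 + (-6) + (-7) = 9
σ = (1, 0, 2, 3): 8 + 22 + (-6) + 21 = 45
σ = (1, 0, 3, 2): 8 + 22 + 25 + 5 = 60
σ = (1, 2, 0, 3): 8 + 2 + 13 + 21 = 44
σ = (1, 2, 3, 0): 8 + 2 + 25 + (-6) = 29
σ = (1, 3, 0, 2): 8 + 5 + 13 + 5 = 31
σ = (1, 3, 2, 0): 8 + 5 + (-6) + (-6) = 1
σ = (2, 0, 1, 3): (-9) + 22 + 17 + 21 = 51
σ = (2, 0, 3, 1): (-9) + 22 + 25 + (-7) = 31
σ = (2, 1, 0, 3): (-9) + 23 + 13 + 21 = 48
σ = (2, 1, 3, 0): (-9) + 23 + 25 + (-6) = 33
σ = (2, 3, 0, 1): (-9) + 5 + 13 + (-7) = 2
σ = (2, 3, 1, 0): (-9) + 5 + 17 + (-6) = 7
σ = (3, 0, 1, 2): 7 + 22 + 17 + 5 = 51
σ = (3, 0, 2, 1): 7 + 22 + (-6) + (-7) = 16
σ = (3, 1, 0, 2): 7 + 23 + 13 + 5 = 48
σ = (3, 1, 2, 0): 7 + 23 + (-6) + (-6) = 18
σ = (3, 2, 0, 1): 7 + 2 + 13 + (-7) = 15
σ = (3, 2, 1, 0): 7 + 2 + 17 + (-6) = 20
Optimal value attained by: σ = (1, 3, 2, 0).
Answer: det⊕(W) = 1; verdict: NONSINGULAR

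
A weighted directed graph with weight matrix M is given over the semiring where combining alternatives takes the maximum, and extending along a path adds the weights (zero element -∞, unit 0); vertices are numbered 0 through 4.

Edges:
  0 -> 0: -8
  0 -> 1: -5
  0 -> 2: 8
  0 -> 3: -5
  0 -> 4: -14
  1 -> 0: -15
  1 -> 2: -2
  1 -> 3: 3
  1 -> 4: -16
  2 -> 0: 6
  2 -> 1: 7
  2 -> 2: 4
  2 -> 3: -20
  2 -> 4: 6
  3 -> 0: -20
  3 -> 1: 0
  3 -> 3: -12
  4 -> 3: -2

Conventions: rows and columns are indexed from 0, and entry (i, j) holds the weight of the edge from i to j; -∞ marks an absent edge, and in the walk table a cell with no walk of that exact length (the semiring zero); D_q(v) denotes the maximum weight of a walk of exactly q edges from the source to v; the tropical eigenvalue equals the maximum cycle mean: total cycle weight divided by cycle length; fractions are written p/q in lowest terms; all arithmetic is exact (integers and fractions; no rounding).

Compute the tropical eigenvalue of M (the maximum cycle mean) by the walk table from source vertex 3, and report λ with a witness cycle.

q=0: [-∞, -∞, -∞, 0, -∞]
q=1: [-20, 0, -∞, -12, -∞]
q=2: [-15, -12, -2, 3, -16]
q=3: [4, 5, 2, -9, 4]
q=4: [8, 9, 12, 8, 8]
q=5: [18, 19, 16, 12, 18]
Optimal cycle mean attained by: cycle 0->2->0, total 8 + 6, length 2.
Answer: λ = 7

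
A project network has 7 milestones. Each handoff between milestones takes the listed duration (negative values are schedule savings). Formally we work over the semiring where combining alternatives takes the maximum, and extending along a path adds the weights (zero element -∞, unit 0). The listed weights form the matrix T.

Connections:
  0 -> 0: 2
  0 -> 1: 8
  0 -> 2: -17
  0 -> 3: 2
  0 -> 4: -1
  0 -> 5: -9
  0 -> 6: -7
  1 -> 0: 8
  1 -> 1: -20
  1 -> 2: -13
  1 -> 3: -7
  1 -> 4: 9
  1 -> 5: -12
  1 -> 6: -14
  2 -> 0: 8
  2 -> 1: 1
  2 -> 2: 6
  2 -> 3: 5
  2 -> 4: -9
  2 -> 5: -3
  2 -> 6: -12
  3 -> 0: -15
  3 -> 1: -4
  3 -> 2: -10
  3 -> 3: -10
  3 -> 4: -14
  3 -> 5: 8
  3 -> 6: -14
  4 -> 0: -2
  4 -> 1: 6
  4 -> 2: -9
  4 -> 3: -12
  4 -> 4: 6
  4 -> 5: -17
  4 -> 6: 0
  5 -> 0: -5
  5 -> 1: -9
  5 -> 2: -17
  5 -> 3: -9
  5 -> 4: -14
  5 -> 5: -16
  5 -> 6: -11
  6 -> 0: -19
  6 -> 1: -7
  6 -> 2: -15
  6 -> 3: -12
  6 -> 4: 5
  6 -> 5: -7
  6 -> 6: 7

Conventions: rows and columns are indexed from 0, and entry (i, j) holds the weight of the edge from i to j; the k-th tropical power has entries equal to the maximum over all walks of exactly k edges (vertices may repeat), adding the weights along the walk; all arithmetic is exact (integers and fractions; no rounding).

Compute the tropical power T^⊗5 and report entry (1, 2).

T^⊗2:
  [16, 10, -5, 4, 17, 10, 0]
  [10, 16, 0, 10, 15, 1, 9]
  [14, 16, 12, 11, 10, 13, 1]
  [4, -1, -4, -1, 5, -2, -3]
  [14, 12, -3, 0, 15, -4, 7]
  [-1, 3, -11, -3, 0, -1, -4]
  [3, 11, -4, -5, 12, 0, 14]
T^⊗3:
  [18, 24, 8, 18, 23, 12, 17]
  [24, 21, 6, 12, 25, 18, 16]
  [24, 22, 18, 17, 25, 19, 10]
  [7, 12, 2, 6, 11, 7, 5]
  [20, 22, 6, 16, 21, 8, 15]
  [11, 7, -5, 1, 12, 5, 3]
  [19, 18, 3, 5, 20, 7, 21]
T^⊗4:
  [32, 29, 14, 20, 33, 26, 24]
  [29, 32, 16, 26, 31, 20, 25]
  [30, 32, 24, 26, 31, 25, 25]
  [20, 17, 8, 9, 21, 14, 12]
  [30, 28, 12, 22, 31, 24, 22]
  [15, 19, 3, 13, 18, 9, 12]
  [26, 27, 11, 21, 27, 14, 28]
T^⊗5:
  [37, 40, 24, 34, 39, 28, 33]
  [40, 37, 22, 31, 41, 34, 32]
  [40, 38, 30, 32, 41, 34, 32]
  [25, 28, 14, 22, 27, 17, 21]
  [36, 38, 22, 32, 37, 30, 31]
  [27, 24, 9, 17, 28, 21, 19]
  [35, 34, 18, 28, 36, 29, 35]
Key observation: the optimum is the walk 1->0->1->4->2->2, with weight 8 + 8 + 9 + (-9) + 6 = 22.
Optimal value attained by: walk 1->0->1->4->2->2.
Answer: (T^⊗5)[1][2] = 22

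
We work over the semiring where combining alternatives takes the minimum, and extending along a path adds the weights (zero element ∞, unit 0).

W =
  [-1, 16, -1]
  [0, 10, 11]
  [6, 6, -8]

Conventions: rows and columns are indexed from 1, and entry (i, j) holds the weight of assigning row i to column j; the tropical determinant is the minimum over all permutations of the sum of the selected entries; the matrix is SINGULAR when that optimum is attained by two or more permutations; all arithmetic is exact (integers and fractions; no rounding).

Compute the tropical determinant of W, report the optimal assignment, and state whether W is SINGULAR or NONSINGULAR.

σ = (1, 2, 3): (-1) + 10 + (-8) = 1
σ = (1, 3, 2): (-1) + 11 + 6 = 16
σ = (2, 1, 3): 16 + 0 + (-8) = 8
σ = (2, 3, 1): 16 + 11 + 6 = 33
σ = (3, 1, 2): (-1) + 0 + 6 = 5
σ = (3, 2, 1): (-1) + 10 + 6 = 15
Optimal value attained by: σ = (1, 2, 3).
Answer: det⊕(W) = 1; verdict: NONSINGULAR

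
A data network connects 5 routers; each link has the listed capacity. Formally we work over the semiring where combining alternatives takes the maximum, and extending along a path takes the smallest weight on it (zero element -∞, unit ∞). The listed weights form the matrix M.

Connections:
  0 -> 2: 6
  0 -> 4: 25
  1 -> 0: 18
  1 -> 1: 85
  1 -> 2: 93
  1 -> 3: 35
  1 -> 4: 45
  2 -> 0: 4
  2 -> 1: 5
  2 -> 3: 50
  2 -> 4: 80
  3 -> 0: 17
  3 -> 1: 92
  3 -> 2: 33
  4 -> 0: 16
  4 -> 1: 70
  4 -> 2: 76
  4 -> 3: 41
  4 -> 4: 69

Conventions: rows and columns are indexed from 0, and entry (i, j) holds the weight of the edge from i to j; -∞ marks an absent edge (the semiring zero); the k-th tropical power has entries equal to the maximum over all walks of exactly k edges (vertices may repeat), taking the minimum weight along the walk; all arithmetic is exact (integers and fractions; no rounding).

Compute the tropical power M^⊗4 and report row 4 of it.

M^⊗2:
  [16, 25, 25, 25, 25]
  [18, 85, 85, 50, 80]
  [17, 70, 76, 41, 69]
  [18, 85, 92, 35, 45]
  [18, 70, 70, 50, 76]
M^⊗3:
  [18, 25, 25, 25, 25]
  [18, 85, 85, 50, 80]
  [18, 70, 70, 50, 76]
  [18, 85, 85, 50, 80]
  [18, 70, 76, 50, 70]
M^⊗4:
  [18, 25, 25, 25, 25]
  [18, 85, 85, 50, 80]
  [18, 70, 76, 50, 70]
  [18, 85, 85, 50, 80]
  [18, 70, 70, 50, 76]
Answer: row 4 of M^⊗4 = [18, 70, 70, 50, 76]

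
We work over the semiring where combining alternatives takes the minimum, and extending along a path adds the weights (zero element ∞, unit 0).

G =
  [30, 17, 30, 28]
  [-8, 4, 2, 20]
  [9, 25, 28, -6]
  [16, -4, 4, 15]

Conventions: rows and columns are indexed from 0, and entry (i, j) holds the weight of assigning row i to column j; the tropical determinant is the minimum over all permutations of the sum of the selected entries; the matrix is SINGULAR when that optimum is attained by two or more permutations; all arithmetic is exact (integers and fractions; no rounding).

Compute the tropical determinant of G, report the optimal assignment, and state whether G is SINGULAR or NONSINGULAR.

σ = (0, 1, 2, 3): 30 + 4 + 28 + 15 = 77
σ = (0, 1, 3, 2): 30 + 4 + (-6) + 4 = 32
σ = (0, 2, 1, 3): 30 + 2 + 25 + 15 = 72
σ = (0, 2, 3, 1): 30 + 2 + (-6) + (-4) = 22
σ = (0, 3, 1, 2): 30 + 20 + 25 + 4 = 79
σ = (0, 3, 2, 1): 30 + 20 + 28 + (-4) = 74
σ = (1, 0, 2, 3): 17 + (-8) + 28 + 15 = 52
σ = (1, 0, 3, 2): 17 + (-8) + (-6) + 4 = 7
σ = (1, 2, 0, 3): 17 + 2 + 9 + 15 = 43
σ = (1, 2, 3, 0): 17 + 2 + (-6) + 16 = 29
σ = (1, 3, 0, 2): 17 + 20 + 9 + 4 = 50
σ = (1, 3, 2, 0): 17 + 20 + 28 + 16 = 81
σ = (2, 0, 1, 3): 30 + (-8) + 25 + 15 = 62
σ = (2, 0, 3, 1): 30 + (-8) + (-6) + (-4) = 12
σ = (2, 1, 0, 3): 30 + 4 + 9 + 15 = 58
σ = (2, 1, 3, 0): 30 + 4 + (-6) + 16 = 44
σ = (2, 3, 0, 1): 30 + 20 + 9 + (-4) = 55
σ = (2, 3, 1, 0): 30 + 20 + 25 + 16 = 91
σ = (3, 0, 1, 2): 28 + (-8) + 25 + 4 = 49
σ = (3, 0, 2, 1): 28 + (-8) + 28 + (-4) = 44
σ = (3, 1, 0, 2): 28 + 4 + 9 + 4 = 45
σ = (3, 1, 2, 0): 28 + 4 + 28 + 16 = 76
σ = (3, 2, 0, 1): 28 + 2 + 9 + (-4) = 35
σ = (3, 2, 1, 0): 28 + 2 + 25 + 16 = 71
Optimal value attained by: σ = (1, 0, 3, 2).
Answer: det⊕(G) = 7; verdict: NONSINGULAR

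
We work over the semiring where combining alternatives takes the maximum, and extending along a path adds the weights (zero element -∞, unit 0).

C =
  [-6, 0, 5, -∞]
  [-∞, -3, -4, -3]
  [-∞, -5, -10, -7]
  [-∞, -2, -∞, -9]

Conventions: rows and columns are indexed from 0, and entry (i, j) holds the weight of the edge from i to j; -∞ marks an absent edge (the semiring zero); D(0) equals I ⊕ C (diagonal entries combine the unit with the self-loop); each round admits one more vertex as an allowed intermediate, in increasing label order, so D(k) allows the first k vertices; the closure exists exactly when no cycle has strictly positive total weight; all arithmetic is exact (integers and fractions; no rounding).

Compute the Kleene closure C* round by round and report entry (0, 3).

D(0):
  [0, 0, 5, -∞]
  [-∞, 0, -4, -3]
  [-∞, -5, 0, -7]
  [-∞, -2, -∞, 0]
D(1):
  [0, 0, 5, -∞]
  [-∞, 0, -4, -3]
  [-∞, -5, 0, -7]
  [-∞, -2, -∞, 0]
D(2):
  [0, 0, 5, -3]
  [-∞, 0, -4, -3]
  [-∞, -5, 0, -7]
  [-∞, -2, -6, 0]
D(3):
  [0, 0, 5, -2]
  [-∞, 0, -4, -3]
  [-∞, -5, 0, -7]
  [-∞, -2, -6, 0]
D(4):
  [0, 0, 5, -2]
  [-∞, 0, -4, -3]
  [-∞, -5, 0, -7]
  [-∞, -2, -6, 0]
Answer: C*[0][3] = -2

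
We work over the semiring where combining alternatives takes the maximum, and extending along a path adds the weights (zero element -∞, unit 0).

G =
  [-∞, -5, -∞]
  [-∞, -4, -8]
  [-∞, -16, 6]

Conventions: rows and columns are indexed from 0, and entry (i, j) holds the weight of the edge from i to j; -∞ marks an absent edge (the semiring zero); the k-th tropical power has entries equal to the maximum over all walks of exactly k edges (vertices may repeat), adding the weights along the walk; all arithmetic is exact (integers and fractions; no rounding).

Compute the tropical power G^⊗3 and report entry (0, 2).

G^⊗2:
  [-∞, -9, -13]
  [-∞, -8, -2]
  [-∞, -10, 12]
G^⊗3:
  [-∞, -13, -7]
  [-∞, -12, 4]
  [-∞, -4, 18]
Key observation: the optimum is the walk 0->1->2->2, with weight (-5) + (-8) + 6 = -7.
Optimal value attained by: walk 0->1->2->2.
Answer: (G^⊗3)[0][2] = -7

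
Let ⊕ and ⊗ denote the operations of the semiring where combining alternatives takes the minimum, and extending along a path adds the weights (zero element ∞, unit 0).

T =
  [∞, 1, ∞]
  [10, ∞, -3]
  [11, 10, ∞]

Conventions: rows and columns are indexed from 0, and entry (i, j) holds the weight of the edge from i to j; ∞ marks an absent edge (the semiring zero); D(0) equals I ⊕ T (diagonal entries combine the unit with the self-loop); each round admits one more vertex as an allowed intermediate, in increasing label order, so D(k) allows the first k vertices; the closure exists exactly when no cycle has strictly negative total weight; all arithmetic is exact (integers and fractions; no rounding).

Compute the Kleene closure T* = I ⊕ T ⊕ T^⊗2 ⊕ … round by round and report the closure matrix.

D(0):
  [0, 1, ∞]
  [10, 0, -3]
  [11, 10, 0]
D(1):
  [0, 1, ∞]
  [10, 0, -3]
  [11, 10, 0]
D(2):
  [0, 1, -2]
  [10, 0, -3]
  [11, 10, 0]
D(3):
  [0, 1, -2]
  [8, 0, -3]
  [11, 10, 0]
Answer: T* = [[0, 1, -2], [8, 0, -3], [11, 10, 0]]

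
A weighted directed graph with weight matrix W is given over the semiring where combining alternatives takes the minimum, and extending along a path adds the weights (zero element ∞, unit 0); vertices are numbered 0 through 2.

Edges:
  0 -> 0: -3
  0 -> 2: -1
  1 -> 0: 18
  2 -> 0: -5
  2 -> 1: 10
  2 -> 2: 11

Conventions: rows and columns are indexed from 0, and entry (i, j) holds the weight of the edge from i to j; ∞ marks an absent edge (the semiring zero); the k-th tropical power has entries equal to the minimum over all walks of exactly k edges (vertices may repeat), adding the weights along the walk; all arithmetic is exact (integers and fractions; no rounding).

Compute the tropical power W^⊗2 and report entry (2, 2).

W^⊗2:
  [-6, 9, -4]
  [15, ∞, 17]
  [-8, 21, -6]
Key observation: the optimum is the walk 2->0->2, with weight (-5) + (-1) = -6.
Optimal value attained by: walk 2->0->2.
Answer: (W^⊗2)[2][2] = -6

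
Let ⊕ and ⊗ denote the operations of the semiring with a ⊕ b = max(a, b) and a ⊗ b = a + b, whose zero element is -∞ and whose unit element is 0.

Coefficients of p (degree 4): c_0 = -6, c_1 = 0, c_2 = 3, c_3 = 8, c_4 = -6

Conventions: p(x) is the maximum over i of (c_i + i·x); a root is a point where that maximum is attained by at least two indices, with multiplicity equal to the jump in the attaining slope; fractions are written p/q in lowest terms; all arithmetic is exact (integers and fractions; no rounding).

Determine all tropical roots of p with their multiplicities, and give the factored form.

hull edge (i=0, c=-6) to (i=1, c=0): slope 6, span 1
hull edge (i=1, c=0) to (i=3, c=8): slope 4, span 2
hull edge (i=3, c=8) to (i=4, c=-6): slope -14, span 1
Factored form: p(x) = -6 ⊗ (x ⊕ (-6)) ⊗ (x ⊕ (-4)) ⊗ (x ⊕ (-4)) ⊗ (x ⊕ 14)
Answer: roots = -6 (mult 1), -4 (mult 2), 14 (mult 1)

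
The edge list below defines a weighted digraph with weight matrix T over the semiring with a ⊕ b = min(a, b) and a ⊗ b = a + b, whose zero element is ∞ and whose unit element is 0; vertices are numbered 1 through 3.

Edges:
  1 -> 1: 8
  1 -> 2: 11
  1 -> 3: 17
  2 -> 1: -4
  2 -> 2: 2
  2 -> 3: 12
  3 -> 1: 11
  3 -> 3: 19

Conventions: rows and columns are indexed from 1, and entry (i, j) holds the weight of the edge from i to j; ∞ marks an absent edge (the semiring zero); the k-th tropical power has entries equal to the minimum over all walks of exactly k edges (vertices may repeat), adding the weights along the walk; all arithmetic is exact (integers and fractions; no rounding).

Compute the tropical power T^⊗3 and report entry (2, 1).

T^⊗2:
  [7, 13, 23]
  [-2, 4, 13]
  [19, 22, 28]
T^⊗3:
  [9, 15, 24]
  [0, 6, 15]
  [18, 24, 34]
Key observation: the optimum is the walk 2->2->2->1, with weight 2 + 2 + (-4) = 0.
Optimal value attained by: walk 2->2->2->1.
Answer: (T^⊗3)[2][1] = 0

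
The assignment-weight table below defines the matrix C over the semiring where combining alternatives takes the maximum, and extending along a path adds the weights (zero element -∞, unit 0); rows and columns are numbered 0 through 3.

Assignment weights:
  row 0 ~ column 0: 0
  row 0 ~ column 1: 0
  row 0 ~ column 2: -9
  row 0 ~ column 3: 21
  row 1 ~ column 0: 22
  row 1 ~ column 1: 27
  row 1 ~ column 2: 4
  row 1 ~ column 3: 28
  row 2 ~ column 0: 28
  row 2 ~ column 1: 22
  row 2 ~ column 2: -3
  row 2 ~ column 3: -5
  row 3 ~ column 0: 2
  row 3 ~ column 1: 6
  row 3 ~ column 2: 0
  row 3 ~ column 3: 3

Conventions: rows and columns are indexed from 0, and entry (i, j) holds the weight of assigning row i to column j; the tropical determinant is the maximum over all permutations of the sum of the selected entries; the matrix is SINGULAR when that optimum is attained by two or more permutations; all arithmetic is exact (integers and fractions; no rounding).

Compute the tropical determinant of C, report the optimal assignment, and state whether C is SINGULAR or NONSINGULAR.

σ = (0, 1, 2, 3): 0 + 27 + (-3) + 3 = 27
σ = (0, 1, 3, 2): 0 + 27 + (-5) + 0 = 22
σ = (0, 2, 1, 3): 0 + 4 + 22 + 3 = 29
σ = (0, 2, 3, 1): 0 + 4 + (-5) + 6 = 5
σ = (0, 3, 1, 2): 0 + 28 + 22 + 0 = 50
σ = (0, 3, 2, 1): 0 + 28 + (-3) + 6 = 31
σ = (1, 0, 2, 3): 0 + 22 + (-3) + 3 = 22
σ = (1, 0, 3, 2): 0 + 22 + (-5) + 0 = 17
σ = (1, 2, 0, 3): 0 + 4 + 28 + 3 = 35
σ = (1, 2, 3, 0): 0 + 4 + (-5) + 2 = 1
σ = (1, 3, 0, 2): 0 + 28 + 28 + 0 = 56
σ = (1, 3, 2, 0): 0 + 28 + (-3) + 2 = 27
σ = (2, 0, 1, 3): (-9) + 22 + 22 + 3 = 38
σ = (2, 0, 3, 1): (-9) + 22 + (-5) + 6 = 14
σ = (2, 1, 0, 3): (-9) + 27 + 28 + 3 = 49
σ = (2, 1, 3, 0): (-9) + 27 + (-5) + 2 = 15
σ = (2, 3, 0, 1): (-9) + 28 + 28 + 6 = 53
σ = (2, 3, 1, 0): (-9) + 28 + 22 + 2 = 43
σ = (3, 0, 1, 2): 21 + 22 + 22 + 0 = 65
σ = (3, 0, 2, 1): 21 + 22 + (-3) + 6 = 46
σ = (3, 1, 0, 2): 21 + 27 + 28 + 0 = 76
σ = (3, 1, 2, 0): 21 + 27 + (-3) + 2 = 47
σ = (3, 2, 0, 1): 21 + 4 + 28 + 6 = 59
σ = (3, 2, 1, 0): 21 + 4 + 22 + 2 = 49
Optimal value attained by: σ = (3, 1, 0, 2).
Answer: det⊕(C) = 76; verdict: NONSINGULAR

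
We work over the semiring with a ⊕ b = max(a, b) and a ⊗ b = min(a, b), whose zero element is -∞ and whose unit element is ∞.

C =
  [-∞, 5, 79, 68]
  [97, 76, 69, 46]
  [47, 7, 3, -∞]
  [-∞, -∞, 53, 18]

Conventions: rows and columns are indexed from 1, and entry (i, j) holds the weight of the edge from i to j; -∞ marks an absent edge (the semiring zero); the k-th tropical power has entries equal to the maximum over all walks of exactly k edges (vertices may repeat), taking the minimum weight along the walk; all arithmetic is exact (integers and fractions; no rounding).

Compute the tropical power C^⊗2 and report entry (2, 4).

C^⊗2:
  [47, 7, 53, 18]
  [76, 76, 79, 68]
  [7, 7, 47, 47]
  [47, 7, 18, 18]
Key observation: the optimum is the walk 2->1->4, with weight 97 min 68 = 68.
Optimal value attained by: walk 2->1->4.
Answer: (C^⊗2)[2][4] = 68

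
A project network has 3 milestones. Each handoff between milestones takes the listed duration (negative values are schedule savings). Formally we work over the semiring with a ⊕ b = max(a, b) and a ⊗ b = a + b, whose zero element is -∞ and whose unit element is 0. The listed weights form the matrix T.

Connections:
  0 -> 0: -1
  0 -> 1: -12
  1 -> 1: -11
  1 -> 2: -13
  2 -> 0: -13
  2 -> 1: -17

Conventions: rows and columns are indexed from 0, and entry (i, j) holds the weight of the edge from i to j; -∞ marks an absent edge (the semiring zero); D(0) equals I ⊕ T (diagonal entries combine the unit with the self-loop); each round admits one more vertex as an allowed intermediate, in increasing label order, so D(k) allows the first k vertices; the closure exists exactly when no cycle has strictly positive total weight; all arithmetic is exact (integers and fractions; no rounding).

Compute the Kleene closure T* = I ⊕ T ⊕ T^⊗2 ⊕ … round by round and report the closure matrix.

D(0):
  [0, -12, -∞]
  [-∞, 0, -13]
  [-13, -17, 0]
D(1):
  [0, -12, -∞]
  [-∞, 0, -13]
  [-13, -17, 0]
D(2):
  [0, -12, -25]
  [-∞, 0, -13]
  [-13, -17, 0]
D(3):
  [0, -12, -25]
  [-26, 0, -13]
  [-13, -17, 0]
Answer: T* = [[0, -12, -25], [-26, 0, -13], [-13, -17, 0]]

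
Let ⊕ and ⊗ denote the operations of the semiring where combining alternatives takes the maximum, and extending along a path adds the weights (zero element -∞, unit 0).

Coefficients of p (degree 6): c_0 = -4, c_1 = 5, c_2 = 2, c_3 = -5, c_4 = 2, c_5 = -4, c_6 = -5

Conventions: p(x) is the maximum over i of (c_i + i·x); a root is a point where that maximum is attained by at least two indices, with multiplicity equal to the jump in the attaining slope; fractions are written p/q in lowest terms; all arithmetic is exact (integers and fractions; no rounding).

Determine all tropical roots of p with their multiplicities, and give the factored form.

hull edge (i=0, c=-4) to (i=1, c=5): slope 9, span 1
hull edge (i=1, c=5) to (i=4, c=2): slope -1, span 3
hull edge (i=4, c=2) to (i=6, c=-5): slope -7/2, span 2
Factored form: p(x) = -5 ⊗ (x ⊕ (-9)) ⊗ (x ⊕ 1) ⊗ (x ⊕ 1) ⊗ (x ⊕ 1) ⊗ (x ⊕ 7/2) ⊗ (x ⊕ 7/2)
Answer: roots = -9 (mult 1), 1 (mult 3), 7/2 (mult 2)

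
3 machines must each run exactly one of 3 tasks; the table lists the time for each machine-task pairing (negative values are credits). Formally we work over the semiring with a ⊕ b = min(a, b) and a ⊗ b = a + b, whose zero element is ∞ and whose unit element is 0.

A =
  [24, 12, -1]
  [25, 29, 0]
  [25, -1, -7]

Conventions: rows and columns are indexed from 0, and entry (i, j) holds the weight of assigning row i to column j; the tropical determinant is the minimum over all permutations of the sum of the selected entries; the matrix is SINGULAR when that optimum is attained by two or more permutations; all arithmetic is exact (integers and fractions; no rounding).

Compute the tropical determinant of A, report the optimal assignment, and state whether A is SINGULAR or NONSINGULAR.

σ = (0, 1, 2): 24 + 29 + (-7) = 46
σ = (0, 2, 1): 24 + 0 + (-1) = 23
σ = (1, 0, 2): 12 + 25 + (-7) = 30
σ = (1, 2, 0): 12 + 0 + 25 = 37
σ = (2, 0, 1): (-1) + 25 + (-1) = 23
σ = (2, 1, 0): (-1) + 29 + 25 = 53
Optimal value attained by: σ = (0, 2, 1).
Answer: det⊕(A) = 23; verdict: SINGULAR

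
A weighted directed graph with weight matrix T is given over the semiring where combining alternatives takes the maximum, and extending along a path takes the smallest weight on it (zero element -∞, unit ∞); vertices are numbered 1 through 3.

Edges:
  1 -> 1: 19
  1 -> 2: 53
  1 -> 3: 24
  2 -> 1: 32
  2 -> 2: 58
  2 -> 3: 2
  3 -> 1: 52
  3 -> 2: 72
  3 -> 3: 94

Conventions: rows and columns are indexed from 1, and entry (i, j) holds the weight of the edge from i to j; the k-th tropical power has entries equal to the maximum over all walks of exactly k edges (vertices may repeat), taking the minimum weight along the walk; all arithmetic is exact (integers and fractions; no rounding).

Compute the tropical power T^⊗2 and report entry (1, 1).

T^⊗2:
  [32, 53, 24]
  [32, 58, 24]
  [52, 72, 94]
Key observation: the optimum is the walk 1->2->1, with weight 53 min 32 = 32.
Optimal value attained by: walk 1->2->1.
Answer: (T^⊗2)[1][1] = 32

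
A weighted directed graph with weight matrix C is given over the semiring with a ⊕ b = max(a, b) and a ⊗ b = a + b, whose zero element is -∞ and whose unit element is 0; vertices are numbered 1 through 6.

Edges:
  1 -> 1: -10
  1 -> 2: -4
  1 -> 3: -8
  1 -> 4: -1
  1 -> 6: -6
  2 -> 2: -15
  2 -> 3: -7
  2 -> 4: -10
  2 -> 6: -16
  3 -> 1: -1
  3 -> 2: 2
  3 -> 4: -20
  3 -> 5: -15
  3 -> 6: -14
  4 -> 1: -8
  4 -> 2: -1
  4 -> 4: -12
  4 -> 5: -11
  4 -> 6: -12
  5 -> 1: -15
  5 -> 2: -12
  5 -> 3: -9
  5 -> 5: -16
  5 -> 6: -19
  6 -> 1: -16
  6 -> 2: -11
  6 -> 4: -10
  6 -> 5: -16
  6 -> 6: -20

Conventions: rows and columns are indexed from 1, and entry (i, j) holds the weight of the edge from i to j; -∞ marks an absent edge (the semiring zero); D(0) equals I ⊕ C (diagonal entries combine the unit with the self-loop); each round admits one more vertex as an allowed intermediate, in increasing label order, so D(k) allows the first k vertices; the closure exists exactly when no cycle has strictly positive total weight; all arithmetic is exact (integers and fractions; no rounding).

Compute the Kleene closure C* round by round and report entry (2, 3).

D(0):
  [0, -4, -8, -1, -∞, -6]
  [-∞, 0, -7, -10, -∞, -16]
  [-1, 2, 0, -20, -15, -14]
  [-8, -1, -∞, 0, -11, -12]
  [-15, -12, -9, -∞, 0, -19]
  [-16, -11, -∞, -10, -16, 0]
D(1):
  [0, -4, -8, -1, -∞, -6]
  [-∞, 0, -7, -10, -∞, -16]
  [-1, 2, 0, -2, -15, -7]
  [-8, -1, -16, 0, -11, -12]
  [-15, -12, -9, -16, 0, -19]
  [-16, -11, -24, -10, -16, 0]
D(2):
  [0, -4, -8, -1, -∞, -6]
  [-∞, 0, -7, -10, -∞, -16]
  [-1, 2, 0, -2, -15, -7]
  [-8, -1, -8, 0, -11, -12]
  [-15, -12, -9, -16, 0, -19]
  [-16, -11, -18, -10, -16, 0]
D(3):
  [0, -4, -8, -1, -23, -6]
  [-8, 0, -7, -9, -22, -14]
  [-1, 2, 0, -2, -15, -7]
  [-8, -1, -8, 0, -11, -12]
  [-10, -7, -9, -11, 0, -16]
  [-16, -11, -18, -10, -16, 0]
D(4):
  [0, -2, -8, -1, -12, -6]
  [-8, 0, -7, -9, -20, -14]
  [-1, 2, 0, -2, -13, -7]
  [-8, -1, -8, 0, -11, -12]
  [-10, -7, -9, -11, 0, -16]
  [-16, -11, -18, -10, -16, 0]
D(5):
  [0, -2, -8, -1, -12, -6]
  [-8, 0, -7, -9, -20, -14]
  [-1, 2, 0, -2, -13, -7]
  [-8, -1, -8, 0, -11, -12]
  [-10, -7, -9, -11, 0, -16]
  [-16, -11, -18, -10, -16, 0]
D(6):
  [0, -2, -8, -1, -12, -6]
  [-8, 0, -7, -9, -20, -14]
  [-1, 2, 0, -2, -13, -7]
  [-8, -1, -8, 0, -11, -12]
  [-10, -7, -9, -11, 0, -16]
  [-16, -11, -18, -10, -16, 0]
Answer: C*[2][3] = -7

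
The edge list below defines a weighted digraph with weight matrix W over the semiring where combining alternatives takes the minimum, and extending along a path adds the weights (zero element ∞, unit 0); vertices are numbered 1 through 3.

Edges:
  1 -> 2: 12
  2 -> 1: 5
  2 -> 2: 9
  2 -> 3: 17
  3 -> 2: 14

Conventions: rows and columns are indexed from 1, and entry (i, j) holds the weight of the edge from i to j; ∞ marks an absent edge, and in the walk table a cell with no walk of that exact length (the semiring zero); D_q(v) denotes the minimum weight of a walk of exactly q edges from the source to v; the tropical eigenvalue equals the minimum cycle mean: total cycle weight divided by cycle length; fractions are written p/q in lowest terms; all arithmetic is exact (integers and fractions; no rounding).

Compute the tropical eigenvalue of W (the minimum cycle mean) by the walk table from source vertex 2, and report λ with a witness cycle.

q=0: [∞, 0, ∞]
q=1: [5, 9, 17]
q=2: [14, 17, 26]
q=3: [22, 26, 34]
Optimal cycle mean attained by: cycle 1->2->1, total 12 + 5, length 2.
Answer: λ = 17/2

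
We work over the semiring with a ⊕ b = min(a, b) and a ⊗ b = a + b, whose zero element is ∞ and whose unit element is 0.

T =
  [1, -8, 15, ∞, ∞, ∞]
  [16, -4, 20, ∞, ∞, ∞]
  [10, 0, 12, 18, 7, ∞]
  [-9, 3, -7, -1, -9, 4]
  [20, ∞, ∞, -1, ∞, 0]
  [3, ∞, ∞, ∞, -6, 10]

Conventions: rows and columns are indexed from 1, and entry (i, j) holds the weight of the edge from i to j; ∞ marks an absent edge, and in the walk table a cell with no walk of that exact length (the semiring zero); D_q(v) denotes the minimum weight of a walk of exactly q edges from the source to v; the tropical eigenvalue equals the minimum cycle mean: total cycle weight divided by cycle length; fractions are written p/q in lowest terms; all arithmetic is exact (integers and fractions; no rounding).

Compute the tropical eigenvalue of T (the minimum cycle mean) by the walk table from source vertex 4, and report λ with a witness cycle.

q=0: [∞, ∞, ∞, 0, ∞, ∞]
q=1: [-9, 3, -7, -1, -9, 4]
q=2: [-10, -17, -8, -10, -10, -9]
q=3: [-19, -21, -17, -11, -19, -10]
q=4: [-20, -27, -18, -20, -20, -19]
q=5: [-29, -31, -27, -21, -29, -20]
q=6: [-30, -37, -28, -30, -30, -29]
Optimal cycle mean attained by: cycle 4->5->4, total (-9) + (-1), length 2.
Answer: λ = -5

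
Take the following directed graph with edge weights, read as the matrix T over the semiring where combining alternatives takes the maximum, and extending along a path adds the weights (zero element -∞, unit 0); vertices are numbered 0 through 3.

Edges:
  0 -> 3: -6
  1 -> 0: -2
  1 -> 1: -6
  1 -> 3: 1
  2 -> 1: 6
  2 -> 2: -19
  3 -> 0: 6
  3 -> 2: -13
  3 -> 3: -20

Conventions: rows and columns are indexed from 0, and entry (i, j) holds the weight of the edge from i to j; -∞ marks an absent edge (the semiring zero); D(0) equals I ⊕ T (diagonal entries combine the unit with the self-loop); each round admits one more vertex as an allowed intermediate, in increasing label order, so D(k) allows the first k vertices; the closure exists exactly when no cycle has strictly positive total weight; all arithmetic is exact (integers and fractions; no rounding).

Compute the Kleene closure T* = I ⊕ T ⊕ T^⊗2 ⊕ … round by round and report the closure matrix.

D(0):
  [0, -∞, -∞, -6]
  [-2, 0, -∞, 1]
  [-∞, 6, 0, -∞]
  [6, -∞, -13, 0]
D(1):
  [0, -∞, -∞, -6]
  [-2, 0, -∞, 1]
  [-∞, 6, 0, -∞]
  [6, -∞, -13, 0]
D(2):
  [0, -∞, -∞, -6]
  [-2, 0, -∞, 1]
  [4, 6, 0, 7]
  [6, -∞, -13, 0]
D(3):
  [0, -∞, -∞, -6]
  [-2, 0, -∞, 1]
  [4, 6, 0, 7]
  [6, -7, -13, 0]
D(4):
  [0, -13, -19, -6]
  [7, 0, -12, 1]
  [13, 6, 0, 7]
  [6, -7, -13, 0]
Answer: T* = [[0, -13, -19, -6], [7, 0, -12, 1], [13, 6, 0, 7], [6, -7, -13, 0]]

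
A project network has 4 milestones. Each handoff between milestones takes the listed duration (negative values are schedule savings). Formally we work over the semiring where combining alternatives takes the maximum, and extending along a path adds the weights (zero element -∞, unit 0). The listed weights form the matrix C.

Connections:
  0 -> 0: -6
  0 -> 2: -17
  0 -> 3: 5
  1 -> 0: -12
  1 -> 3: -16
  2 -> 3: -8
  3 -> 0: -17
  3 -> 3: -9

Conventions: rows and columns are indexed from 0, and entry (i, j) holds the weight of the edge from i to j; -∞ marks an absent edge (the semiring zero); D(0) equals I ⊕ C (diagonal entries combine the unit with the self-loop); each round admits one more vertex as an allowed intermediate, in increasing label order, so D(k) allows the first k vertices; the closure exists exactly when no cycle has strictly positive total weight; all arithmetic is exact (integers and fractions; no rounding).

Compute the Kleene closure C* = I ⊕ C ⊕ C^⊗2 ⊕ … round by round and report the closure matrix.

D(0):
  [0, -∞, -17, 5]
  [-12, 0, -∞, -16]
  [-∞, -∞, 0, -8]
  [-17, -∞, -∞, 0]
D(1):
  [0, -∞, -17, 5]
  [-12, 0, -29, -7]
  [-∞, -∞, 0, -8]
  [-17, -∞, -34, 0]
D(2):
  [0, -∞, -17, 5]
  [-12, 0, -29, -7]
  [-∞, -∞, 0, -8]
  [-17, -∞, -34, 0]
D(3):
  [0, -∞, -17, 5]
  [-12, 0, -29, -7]
  [-∞, -∞, 0, -8]
  [-17, -∞, -34, 0]
D(4):
  [0, -∞, -17, 5]
  [-12, 0, -29, -7]
  [-25, -∞, 0, -8]
  [-17, -∞, -34, 0]
Answer: C* = [[0, -∞, -17, 5], [-12, 0, -29, -7], [-25, -∞, 0, -8], [-17, -∞, -34, 0]]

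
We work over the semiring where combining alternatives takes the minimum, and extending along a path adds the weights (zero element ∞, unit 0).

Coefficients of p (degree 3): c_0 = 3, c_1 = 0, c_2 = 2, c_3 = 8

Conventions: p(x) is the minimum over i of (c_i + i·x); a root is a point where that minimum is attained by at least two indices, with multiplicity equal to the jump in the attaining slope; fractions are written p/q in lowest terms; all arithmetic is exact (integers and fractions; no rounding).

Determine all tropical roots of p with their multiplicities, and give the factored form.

hull edge (i=0, c=3) to (i=1, c=0): slope -3, span 1
hull edge (i=1, c=0) to (i=2, c=2): slope 2, span 1
hull edge (i=2, c=2) to (i=3, c=8): slope 6, span 1
Factored form: p(x) = 8 ⊗ (x ⊕ (-6)) ⊗ (x ⊕ (-2)) ⊗ (x ⊕ 3)
Answer: roots = -6 (mult 1), -2 (mult 1), 3 (mult 1)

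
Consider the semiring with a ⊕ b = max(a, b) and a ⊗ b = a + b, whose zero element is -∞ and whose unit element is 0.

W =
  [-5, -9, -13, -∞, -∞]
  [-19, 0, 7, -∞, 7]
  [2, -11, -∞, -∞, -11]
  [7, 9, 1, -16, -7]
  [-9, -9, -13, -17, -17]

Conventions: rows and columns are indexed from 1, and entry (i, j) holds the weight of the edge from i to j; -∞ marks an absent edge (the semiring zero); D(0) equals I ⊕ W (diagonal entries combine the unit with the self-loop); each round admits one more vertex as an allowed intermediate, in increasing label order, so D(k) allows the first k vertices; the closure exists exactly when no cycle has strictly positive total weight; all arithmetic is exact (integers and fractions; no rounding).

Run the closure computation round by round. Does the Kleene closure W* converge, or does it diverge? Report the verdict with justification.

D(0):
  [0, -9, -13, -∞, -∞]
  [-19, 0, 7, -∞, 7]
  [2, -11, 0, -∞, -11]
  [7, 9, 1, 0, -7]
  [-9, -9, -13, -17, 0]
D(1):
  [0, -9, -13, -∞, -∞]
  [-19, 0, 7, -∞, 7]
  [2, -7, 0, -∞, -11]
  [7, 9, 1, 0, -7]
  [-9, -9, -13, -17, 0]
D(2):
  [0, -9, -2, -∞, -2]
  [-19, 0, 7, -∞, 7]
  [2, -7, 0, -∞, 0]
  [7, 9, 16, 0, 16]
  [-9, -9, -2, -17, 0]
D(3):
  [0, -9, -2, -∞, -2]
  [9, 0, 7, -∞, 7]
  [2, -7, 0, -∞, 0]
  [18, 9, 16, 0, 16]
  [0, -9, -2, -17, 0]
D(4):
  [0, -9, -2, -∞, -2]
  [9, 0, 7, -∞, 7]
  [2, -7, 0, -∞, 0]
  [18, 9, 16, 0, 16]
  [1, -8, -1, -17, 0]
D(5):
  [0, -9, -2, -19, -2]
  [9, 0, 7, -10, 7]
  [2, -7, 0, -17, 0]
  [18, 9, 16, 0, 16]
  [1, -8, -1, -17, 0]
Key observation: every diagonal entry stays at the unit through all rounds, so no improving cycle exists.
Answer: CONVERGES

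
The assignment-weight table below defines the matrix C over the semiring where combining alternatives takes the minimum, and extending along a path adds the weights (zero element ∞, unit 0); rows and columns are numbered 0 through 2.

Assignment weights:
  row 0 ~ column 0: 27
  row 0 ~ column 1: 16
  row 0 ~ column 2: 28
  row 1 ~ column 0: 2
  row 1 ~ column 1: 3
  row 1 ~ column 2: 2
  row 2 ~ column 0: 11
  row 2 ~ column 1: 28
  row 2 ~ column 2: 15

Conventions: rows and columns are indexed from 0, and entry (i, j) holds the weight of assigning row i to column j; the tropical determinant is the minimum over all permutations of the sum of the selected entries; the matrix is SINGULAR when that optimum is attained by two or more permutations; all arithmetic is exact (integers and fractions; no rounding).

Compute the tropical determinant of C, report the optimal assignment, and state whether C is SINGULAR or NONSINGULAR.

σ = (0, 1, 2): 27 + 3 + 15 = 45
σ = (0, 2, 1): 27 + 2 + 28 = 57
σ = (1, 0, 2): 16 + 2 + 15 = 33
σ = (1, 2, 0): 16 + 2 + 11 = 29
σ = (2, 0, 1): 28 + 2 + 28 = 58
σ = (2, 1, 0): 28 + 3 + 11 = 42
Optimal value attained by: σ = (1, 2, 0).
Answer: det⊕(C) = 29; verdict: NONSINGULAR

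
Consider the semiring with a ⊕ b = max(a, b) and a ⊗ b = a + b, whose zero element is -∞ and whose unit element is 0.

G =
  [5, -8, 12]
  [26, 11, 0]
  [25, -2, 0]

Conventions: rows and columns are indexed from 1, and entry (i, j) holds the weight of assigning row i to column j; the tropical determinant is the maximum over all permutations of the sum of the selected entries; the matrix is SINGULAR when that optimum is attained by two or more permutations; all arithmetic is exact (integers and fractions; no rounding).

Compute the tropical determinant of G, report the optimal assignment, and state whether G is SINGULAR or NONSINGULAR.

σ = (1, 2, 3): 5 + 11 + 0 = 16
σ = (1, 3, 2): 5 + 0 + (-2) = 3
σ = (2, 1, 3): (-8) + 26 + 0 = 18
σ = (2, 3, 1): (-8) + 0 + 25 = 17
σ = (3, 1, 2): 12 + 26 + (-2) = 36
σ = (3, 2, 1): 12 + 11 + 25 = 48
Optimal value attained by: σ = (3, 2, 1).
Answer: det⊕(G) = 48; verdict: NONSINGULAR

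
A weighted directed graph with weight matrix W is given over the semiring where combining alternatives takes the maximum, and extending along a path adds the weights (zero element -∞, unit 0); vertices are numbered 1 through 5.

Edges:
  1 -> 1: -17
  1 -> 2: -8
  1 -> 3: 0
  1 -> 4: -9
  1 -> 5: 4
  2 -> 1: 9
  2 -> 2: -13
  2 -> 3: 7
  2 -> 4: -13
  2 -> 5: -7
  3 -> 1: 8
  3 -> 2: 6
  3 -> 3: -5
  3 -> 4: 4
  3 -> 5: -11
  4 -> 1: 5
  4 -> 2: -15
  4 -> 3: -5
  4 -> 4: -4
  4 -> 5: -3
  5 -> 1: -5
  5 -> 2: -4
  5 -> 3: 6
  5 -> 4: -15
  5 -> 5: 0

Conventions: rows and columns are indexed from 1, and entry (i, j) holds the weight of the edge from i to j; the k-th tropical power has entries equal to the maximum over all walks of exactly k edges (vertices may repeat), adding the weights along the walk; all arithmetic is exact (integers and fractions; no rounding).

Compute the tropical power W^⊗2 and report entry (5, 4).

W^⊗2:
  [8, 6, 10, 4, 4]
  [15, 13, 9, 11, 13]
  [15, 1, 13, 0, 12]
  [3, 1, 5, -1, 9]
  [14, 12, 6, 10, 0]
Key observation: the optimum is the walk 5->3->4, with weight 6 + 4 = 10.
Optimal value attained by: walk 5->3->4.
Answer: (W^⊗2)[5][4] = 10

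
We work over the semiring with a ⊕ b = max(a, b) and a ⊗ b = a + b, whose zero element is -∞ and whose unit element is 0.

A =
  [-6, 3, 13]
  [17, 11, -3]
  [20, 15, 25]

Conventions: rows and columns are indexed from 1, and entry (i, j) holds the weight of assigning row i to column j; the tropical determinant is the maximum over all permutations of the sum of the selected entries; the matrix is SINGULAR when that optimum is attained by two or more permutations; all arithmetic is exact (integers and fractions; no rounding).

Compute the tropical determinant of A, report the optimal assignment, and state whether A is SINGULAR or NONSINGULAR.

σ = (1, 2, 3): (-6) + 11 + 25 = 30
σ = (1, 3, 2): (-6) + (-3) + 15 = 6
σ = (2, 1, 3): 3 + 17 + 25 = 45
σ = (2, 3, 1): 3 + (-3) + 20 = 20
σ = (3, 1, 2): 13 + 17 + 15 = 45
σ = (3, 2, 1): 13 + 11 + 20 = 44
Optimal value attained by: σ = (2, 1, 3).
Answer: det⊕(A) = 45; verdict: SINGULAR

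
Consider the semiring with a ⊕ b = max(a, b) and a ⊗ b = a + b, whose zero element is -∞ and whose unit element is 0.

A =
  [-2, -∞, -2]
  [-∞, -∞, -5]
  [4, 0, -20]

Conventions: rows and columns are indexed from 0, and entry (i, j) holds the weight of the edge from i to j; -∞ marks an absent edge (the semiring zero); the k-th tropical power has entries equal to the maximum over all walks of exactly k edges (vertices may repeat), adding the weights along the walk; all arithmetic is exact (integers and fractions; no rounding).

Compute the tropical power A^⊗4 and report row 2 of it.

A^⊗2:
  [2, -2, -4]
  [-1, -5, -25]
  [2, -20, 2]
A^⊗3:
  [0, -4, 0]
  [-3, -25, -3]
  [6, 2, 0]
A^⊗4:
  [4, 0, -2]
  [1, -3, -5]
  [4, 0, 4]
Answer: row 2 of A^⊗4 = [4, 0, 4]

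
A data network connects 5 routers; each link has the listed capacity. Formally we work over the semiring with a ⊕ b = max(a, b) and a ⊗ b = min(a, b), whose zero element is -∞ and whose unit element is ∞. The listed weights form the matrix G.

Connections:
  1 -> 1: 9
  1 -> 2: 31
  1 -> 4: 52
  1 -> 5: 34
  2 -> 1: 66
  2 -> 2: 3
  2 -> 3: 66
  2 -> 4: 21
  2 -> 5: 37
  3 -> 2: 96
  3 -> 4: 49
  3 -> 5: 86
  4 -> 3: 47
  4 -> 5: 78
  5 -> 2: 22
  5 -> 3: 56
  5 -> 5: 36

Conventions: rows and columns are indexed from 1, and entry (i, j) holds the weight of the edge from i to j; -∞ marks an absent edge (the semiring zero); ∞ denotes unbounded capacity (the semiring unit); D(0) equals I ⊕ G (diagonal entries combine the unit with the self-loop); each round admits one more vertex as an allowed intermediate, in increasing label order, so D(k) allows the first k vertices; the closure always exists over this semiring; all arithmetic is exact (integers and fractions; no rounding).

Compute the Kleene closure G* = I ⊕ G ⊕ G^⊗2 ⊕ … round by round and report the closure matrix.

D(0):
  [∞, 31, -∞, 52, 34]
  [66, ∞, 66, 21, 37]
  [-∞, 96, ∞, 49, 86]
  [-∞, -∞, 47, ∞, 78]
  [-∞, 22, 56, -∞, ∞]
D(1):
  [∞, 31, -∞, 52, 34]
  [66, ∞, 66, 52, 37]
  [-∞, 96, ∞, 49, 86]
  [-∞, -∞, 47, ∞, 78]
  [-∞, 22, 56, -∞, ∞]
D(2):
  [∞, 31, 31, 52, 34]
  [66, ∞, 66, 52, 37]
  [66, 96, ∞, 52, 86]
  [-∞, -∞, 47, ∞, 78]
  [22, 22, 56, 22, ∞]
D(3):
  [∞, 31, 31, 52, 34]
  [66, ∞, 66, 52, 66]
  [66, 96, ∞, 52, 86]
  [47, 47, 47, ∞, 78]
  [56, 56, 56, 52, ∞]
D(4):
  [∞, 47, 47, 52, 52]
  [66, ∞, 66, 52, 66]
  [66, 96, ∞, 52, 86]
  [47, 47, 47, ∞, 78]
  [56, 56, 56, 52, ∞]
D(5):
  [∞, 52, 52, 52, 52]
  [66, ∞, 66, 52, 66]
  [66, 96, ∞, 52, 86]
  [56, 56, 56, ∞, 78]
  [56, 56, 56, 52, ∞]
Answer: G* = [[∞, 52, 52, 52, 52], [66, ∞, 66, 52, 66], [66, 96, ∞, 52, 86], [56, 56, 56, ∞, 78], [56, 56, 56, 52, ∞]]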